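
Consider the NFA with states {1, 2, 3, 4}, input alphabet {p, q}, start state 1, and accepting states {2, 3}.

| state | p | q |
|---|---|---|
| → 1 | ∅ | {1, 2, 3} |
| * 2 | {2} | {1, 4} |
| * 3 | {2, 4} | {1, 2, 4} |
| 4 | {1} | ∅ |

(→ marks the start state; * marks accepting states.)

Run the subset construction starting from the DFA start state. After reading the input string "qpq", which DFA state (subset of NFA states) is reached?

Start: {1}.
δ(1,q) = {1, 2, 3}.
Union: {1, 2, 3}.
After q: {1, 2, 3}.
δ(1,p) = ∅; δ(2,p) = {2}; δ(3,p) = {2, 4}.
Union: {2, 4}.
After p: {2, 4}.
δ(2,q) = {1, 4}; δ(4,q) = ∅.
Union: {1, 4}.
After q: {1, 4}.

{1, 4}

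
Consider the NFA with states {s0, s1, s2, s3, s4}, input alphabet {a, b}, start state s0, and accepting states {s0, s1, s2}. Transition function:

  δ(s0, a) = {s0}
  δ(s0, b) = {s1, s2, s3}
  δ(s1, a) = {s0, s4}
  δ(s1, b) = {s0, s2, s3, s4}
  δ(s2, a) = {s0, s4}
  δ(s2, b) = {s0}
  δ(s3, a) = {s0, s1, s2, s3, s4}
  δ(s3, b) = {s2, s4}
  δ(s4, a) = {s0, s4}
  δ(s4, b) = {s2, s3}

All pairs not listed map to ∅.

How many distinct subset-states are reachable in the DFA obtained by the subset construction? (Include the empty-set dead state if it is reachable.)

4

Start state of the DFA: {s0}.
{s0} --a--> {s0}  [seen]
{s0} --b--> {s1, s2, s3}  [new]
{s1, s2, s3} --a--> {s0, s1, s2, s3, s4}  [new]
{s1, s2, s3} --b--> {s0, s2, s3, s4}  [new]
{s0, s1, s2, s3, s4} --a--> {s0, s1, s2, s3, s4}  [seen]
{s0, s1, s2, s3, s4} --b--> {s0, s1, s2, s3, s4}  [seen]
{s0, s2, s3, s4} --a--> {s0, s1, s2, s3, s4}  [seen]
{s0, s2, s3, s4} --b--> {s0, s1, s2, s3, s4}  [seen]
Reachable DFA states: {s0}, {s1, s2, s3}, {s0, s1, s2, s3, s4}, {s0, s2, s3, s4}.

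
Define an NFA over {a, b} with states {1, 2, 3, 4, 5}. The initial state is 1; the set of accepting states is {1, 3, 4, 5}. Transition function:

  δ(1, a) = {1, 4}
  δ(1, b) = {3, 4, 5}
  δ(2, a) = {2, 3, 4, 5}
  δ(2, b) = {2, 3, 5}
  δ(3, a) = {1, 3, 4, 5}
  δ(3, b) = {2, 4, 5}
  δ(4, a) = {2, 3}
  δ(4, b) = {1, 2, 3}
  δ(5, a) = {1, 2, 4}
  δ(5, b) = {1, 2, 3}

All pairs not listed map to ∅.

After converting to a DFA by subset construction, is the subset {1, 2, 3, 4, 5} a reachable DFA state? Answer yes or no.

yes

Start state of the DFA: {1}.
{1} --a--> {1, 4}  [new]
{1} --b--> {3, 4, 5}  [new]
{1, 4} --a--> {1, 2, 3, 4}  [new]
{1, 4} --b--> {1, 2, 3, 4, 5}  [new]
{3, 4, 5} --a--> {1, 2, 3, 4, 5}  [seen]
{3, 4, 5} --b--> {1, 2, 3, 4, 5}  [seen]
{1, 2, 3, 4} --a--> {1, 2, 3, 4, 5}  [seen]
{1, 2, 3, 4} --b--> {1, 2, 3, 4, 5}  [seen]
{1, 2, 3, 4, 5} --a--> {1, 2, 3, 4, 5}  [seen]
{1, 2, 3, 4, 5} --b--> {1, 2, 3, 4, 5}  [seen]
Reachable DFA states: {1}, {1, 4}, {3, 4, 5}, {1, 2, 3, 4}, {1, 2, 3, 4, 5}.
{1, 2, 3, 4, 5} is among them.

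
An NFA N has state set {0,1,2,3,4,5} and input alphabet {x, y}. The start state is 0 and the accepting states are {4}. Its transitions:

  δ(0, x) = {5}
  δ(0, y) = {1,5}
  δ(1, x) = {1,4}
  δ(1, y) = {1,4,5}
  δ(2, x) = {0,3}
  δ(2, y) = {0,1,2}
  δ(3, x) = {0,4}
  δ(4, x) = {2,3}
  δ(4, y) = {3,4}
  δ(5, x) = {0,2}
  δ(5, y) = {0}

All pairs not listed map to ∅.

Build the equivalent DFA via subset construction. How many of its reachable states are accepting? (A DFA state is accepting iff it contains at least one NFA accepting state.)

7

Start state of the DFA: {0}.
{0} --x--> {5}  [new]
{0} --y--> {1,5}  [new]
{5} --x--> {0,2}  [new]
{5} --y--> {0}  [seen]
{1,5} --x--> {0,1,2,4}  [new]
{1,5} --y--> {0,1,4,5}  [new]
{0,2} --x--> {0,3,5}  [new]
{0,2} --y--> {0,1,2,5}  [new]
{0,1,2,4} --x--> {0,1,2,3,4,5}  [new]
{0,1,2,4} --y--> {0,1,2,3,4,5}  [seen]
{0,1,4,5} --x--> {0,1,2,3,4,5}  [seen]
{0,1,4,5} --y--> {0,1,3,4,5}  [new]
{0,3,5} --x--> {0,2,4,5}  [new]
{0,3,5} --y--> {0,1,5}  [new]
{0,1,2,5} --x--> {0,1,2,3,4,5}  [seen]
{0,1,2,5} --y--> {0,1,2,4,5}  [new]
{0,1,2,3,4,5} --x--> {0,1,2,3,4,5}  [seen]
{0,1,2,3,4,5} --y--> {0,1,2,3,4,5}  [seen]
{0,1,3,4,5} --x--> {0,1,2,3,4,5}  [seen]
{0,1,3,4,5} --y--> {0,1,3,4,5}  [seen]
{0,2,4,5} --x--> {0,2,3,5}  [new]
{0,2,4,5} --y--> {0,1,2,3,4,5}  [seen]
{0,1,5} --x--> {0,1,2,4,5}  [seen]
{0,1,5} --y--> {0,1,4,5}  [seen]
{0,1,2,4,5} --x--> {0,1,2,3,4,5}  [seen]
{0,1,2,4,5} --y--> {0,1,2,3,4,5}  [seen]
{0,2,3,5} --x--> {0,2,3,4,5}  [new]
{0,2,3,5} --y--> {0,1,2,5}  [seen]
{0,2,3,4,5} --x--> {0,2,3,4,5}  [seen]
{0,2,3,4,5} --y--> {0,1,2,3,4,5}  [seen]
Reachable DFA states: {0}, {5}, {1,5}, {0,2}, {0,1,2,4}, {0,1,4,5}, {0,3,5}, {0,1,2,5}, {0,1,2,3,4,5}, {0,1,3,4,5}, {0,2,4,5}, {0,1,5}, {0,1,2,4,5}, {0,2,3,5}, {0,2,3,4,5}.
Accepting DFA states (contain an NFA accepting state): {0,1,2,4}, {0,1,4,5}, {0,1,2,3,4,5}, {0,1,3,4,5}, {0,2,4,5}, {0,1,2,4,5}, {0,2,3,4,5}.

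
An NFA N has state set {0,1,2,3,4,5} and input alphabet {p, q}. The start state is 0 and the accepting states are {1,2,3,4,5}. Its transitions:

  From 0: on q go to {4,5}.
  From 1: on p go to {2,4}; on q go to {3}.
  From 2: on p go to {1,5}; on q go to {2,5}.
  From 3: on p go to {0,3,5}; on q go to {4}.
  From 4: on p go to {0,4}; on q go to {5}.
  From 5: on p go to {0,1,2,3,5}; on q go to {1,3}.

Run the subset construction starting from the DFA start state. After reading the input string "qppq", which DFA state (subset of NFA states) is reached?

Start: {0}.
δ(0,q) = {4,5}.
Union: {4,5}.
After q: {4,5}.
δ(4,p) = {0,4}; δ(5,p) = {0,1,2,3,5}.
Union: {0,1,2,3,4,5}.
After p: {0,1,2,3,4,5}.
δ(0,p) = ∅; δ(1,p) = {2,4}; δ(2,p) = {1,5}; δ(3,p) = {0,3,5}; δ(4,p) = {0,4}; δ(5,p) = {0,1,2,3,5}.
Union: {0,1,2,3,4,5}.
After p: {0,1,2,3,4,5}.
δ(0,q) = {4,5}; δ(1,q) = {3}; δ(2,q) = {2,5}; δ(3,q) = {4}; δ(4,q) = {5}; δ(5,q) = {1,3}.
Union: {1,2,3,4,5}.
After q: {1,2,3,4,5}.

{1,2,3,4,5}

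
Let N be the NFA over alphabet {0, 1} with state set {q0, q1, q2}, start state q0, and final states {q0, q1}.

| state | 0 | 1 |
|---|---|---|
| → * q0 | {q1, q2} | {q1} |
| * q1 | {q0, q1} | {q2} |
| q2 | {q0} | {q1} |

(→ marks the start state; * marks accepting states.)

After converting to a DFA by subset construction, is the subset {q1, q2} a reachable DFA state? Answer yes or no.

Start state of the DFA: {q0}.
{q0} --0--> {q1, q2}  [new]
{q0} --1--> {q1}  [new]
{q1, q2} --0--> {q0, q1}  [new]
{q1, q2} --1--> {q1, q2}  [seen]
{q1} --0--> {q0, q1}  [seen]
{q1} --1--> {q2}  [new]
{q0, q1} --0--> {q0, q1, q2}  [new]
{q0, q1} --1--> {q1, q2}  [seen]
{q2} --0--> {q0}  [seen]
{q2} --1--> {q1}  [seen]
{q0, q1, q2} --0--> {q0, q1, q2}  [seen]
{q0, q1, q2} --1--> {q1, q2}  [seen]
Reachable DFA states: {q0}, {q1, q2}, {q1}, {q0, q1}, {q2}, {q0, q1, q2}.
{q1, q2} is among them.

yes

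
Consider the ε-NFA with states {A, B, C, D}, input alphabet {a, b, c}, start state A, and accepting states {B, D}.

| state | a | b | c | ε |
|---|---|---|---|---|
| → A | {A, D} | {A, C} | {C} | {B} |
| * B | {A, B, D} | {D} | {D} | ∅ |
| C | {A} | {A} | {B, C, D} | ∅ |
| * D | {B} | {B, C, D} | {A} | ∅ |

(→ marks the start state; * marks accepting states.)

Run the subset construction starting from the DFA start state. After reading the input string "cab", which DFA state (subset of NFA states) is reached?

{A, B, C, D}

Start: {A, B}.
δ(A,c) = {C}; δ(B,c) = {D}.
Union: {C, D}.
After c: {C, D}.
δ(C,a) = {A}; δ(D,a) = {B}.
Union: {A, B}.
After a: {A, B}.
δ(A,b) = {A, C}; δ(B,b) = {D}.
Union: {A, C, D}.
ε-closure gives {A, B, C, D}.
After b: {A, B, C, D}.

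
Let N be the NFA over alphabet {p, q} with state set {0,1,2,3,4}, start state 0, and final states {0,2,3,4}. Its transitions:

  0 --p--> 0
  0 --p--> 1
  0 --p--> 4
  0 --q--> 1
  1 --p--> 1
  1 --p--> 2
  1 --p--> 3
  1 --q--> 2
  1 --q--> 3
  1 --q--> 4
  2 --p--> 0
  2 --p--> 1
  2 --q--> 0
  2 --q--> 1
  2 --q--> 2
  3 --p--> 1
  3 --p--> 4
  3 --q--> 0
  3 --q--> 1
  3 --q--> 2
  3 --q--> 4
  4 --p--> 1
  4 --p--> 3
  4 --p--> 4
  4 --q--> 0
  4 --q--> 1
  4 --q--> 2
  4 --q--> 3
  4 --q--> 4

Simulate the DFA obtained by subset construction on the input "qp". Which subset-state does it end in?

{1,2,3}

Start: {0}.
δ(0,q) = {1}.
Union: {1}.
After q: {1}.
δ(1,p) = {1,2,3}.
Union: {1,2,3}.
After p: {1,2,3}.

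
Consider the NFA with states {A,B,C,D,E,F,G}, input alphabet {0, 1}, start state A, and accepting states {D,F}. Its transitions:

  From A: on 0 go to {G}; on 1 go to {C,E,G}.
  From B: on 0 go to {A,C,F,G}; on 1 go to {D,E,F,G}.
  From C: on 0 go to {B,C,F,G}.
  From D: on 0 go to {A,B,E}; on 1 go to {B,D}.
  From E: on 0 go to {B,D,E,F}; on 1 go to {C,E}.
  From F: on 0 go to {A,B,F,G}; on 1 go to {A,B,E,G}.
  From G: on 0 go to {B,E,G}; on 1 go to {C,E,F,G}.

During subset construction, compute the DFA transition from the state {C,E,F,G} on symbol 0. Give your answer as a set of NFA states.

δ(C,0) = {B,C,F,G}; δ(E,0) = {B,D,E,F}; δ(F,0) = {A,B,F,G}; δ(G,0) = {B,E,G}.
Union: {A,B,C,D,E,F,G}.

{A,B,C,D,E,F,G}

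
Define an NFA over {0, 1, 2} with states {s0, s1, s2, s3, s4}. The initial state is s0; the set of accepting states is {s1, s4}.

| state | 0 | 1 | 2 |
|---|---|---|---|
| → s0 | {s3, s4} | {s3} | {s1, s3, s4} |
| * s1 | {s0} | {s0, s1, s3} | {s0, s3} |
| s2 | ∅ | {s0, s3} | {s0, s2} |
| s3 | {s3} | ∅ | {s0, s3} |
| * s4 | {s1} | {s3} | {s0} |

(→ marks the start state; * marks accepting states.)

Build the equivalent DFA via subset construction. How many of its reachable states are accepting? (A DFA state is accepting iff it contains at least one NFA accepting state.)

6

Start state of the DFA: {s0}.
{s0} --0--> {s3, s4}  [new]
{s0} --1--> {s3}  [new]
{s0} --2--> {s1, s3, s4}  [new]
{s3, s4} --0--> {s1, s3}  [new]
{s3, s4} --1--> {s3}  [seen]
{s3, s4} --2--> {s0, s3}  [new]
{s3} --0--> {s3}  [seen]
{s3} --1--> ∅  [new]
{s3} --2--> {s0, s3}  [seen]
{s1, s3, s4} --0--> {s0, s1, s3}  [new]
{s1, s3, s4} --1--> {s0, s1, s3}  [seen]
{s1, s3, s4} --2--> {s0, s3}  [seen]
{s1, s3} --0--> {s0, s3}  [seen]
{s1, s3} --1--> {s0, s1, s3}  [seen]
{s1, s3} --2--> {s0, s3}  [seen]
{s0, s3} --0--> {s3, s4}  [seen]
{s0, s3} --1--> {s3}  [seen]
{s0, s3} --2--> {s0, s1, s3, s4}  [new]
∅ --0--> ∅  [seen]
∅ --1--> ∅  [seen]
∅ --2--> ∅  [seen]
{s0, s1, s3} --0--> {s0, s3, s4}  [new]
{s0, s1, s3} --1--> {s0, s1, s3}  [seen]
{s0, s1, s3} --2--> {s0, s1, s3, s4}  [seen]
{s0, s1, s3, s4} --0--> {s0, s1, s3, s4}  [seen]
{s0, s1, s3, s4} --1--> {s0, s1, s3}  [seen]
{s0, s1, s3, s4} --2--> {s0, s1, s3, s4}  [seen]
{s0, s3, s4} --0--> {s1, s3, s4}  [seen]
{s0, s3, s4} --1--> {s3}  [seen]
{s0, s3, s4} --2--> {s0, s1, s3, s4}  [seen]
Reachable DFA states: {s0}, {s3, s4}, {s3}, {s1, s3, s4}, {s1, s3}, {s0, s3}, ∅, {s0, s1, s3}, {s0, s1, s3, s4}, {s0, s3, s4}.
Accepting DFA states (contain an NFA accepting state): {s3, s4}, {s1, s3, s4}, {s1, s3}, {s0, s1, s3}, {s0, s1, s3, s4}, {s0, s3, s4}.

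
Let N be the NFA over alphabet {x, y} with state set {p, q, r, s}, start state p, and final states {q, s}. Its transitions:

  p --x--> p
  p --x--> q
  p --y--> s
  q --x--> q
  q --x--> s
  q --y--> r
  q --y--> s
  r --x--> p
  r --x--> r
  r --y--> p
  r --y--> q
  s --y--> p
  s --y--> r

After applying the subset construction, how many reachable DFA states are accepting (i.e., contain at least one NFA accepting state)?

7

Start state of the DFA: {p}.
{p} --x--> {p, q}  [new]
{p} --y--> {s}  [new]
{p, q} --x--> {p, q, s}  [new]
{p, q} --y--> {r, s}  [new]
{s} --x--> ∅  [new]
{s} --y--> {p, r}  [new]
{p, q, s} --x--> {p, q, s}  [seen]
{p, q, s} --y--> {p, r, s}  [new]
{r, s} --x--> {p, r}  [seen]
{r, s} --y--> {p, q, r}  [new]
∅ --x--> ∅  [seen]
∅ --y--> ∅  [seen]
{p, r} --x--> {p, q, r}  [seen]
{p, r} --y--> {p, q, s}  [seen]
{p, r, s} --x--> {p, q, r}  [seen]
{p, r, s} --y--> {p, q, r, s}  [new]
{p, q, r} --x--> {p, q, r, s}  [seen]
{p, q, r} --y--> {p, q, r, s}  [seen]
{p, q, r, s} --x--> {p, q, r, s}  [seen]
{p, q, r, s} --y--> {p, q, r, s}  [seen]
Reachable DFA states: {p}, {p, q}, {s}, {p, q, s}, {r, s}, ∅, {p, r}, {p, r, s}, {p, q, r}, {p, q, r, s}.
Accepting DFA states (contain an NFA accepting state): {p, q}, {s}, {p, q, s}, {r, s}, {p, r, s}, {p, q, r}, {p, q, r, s}.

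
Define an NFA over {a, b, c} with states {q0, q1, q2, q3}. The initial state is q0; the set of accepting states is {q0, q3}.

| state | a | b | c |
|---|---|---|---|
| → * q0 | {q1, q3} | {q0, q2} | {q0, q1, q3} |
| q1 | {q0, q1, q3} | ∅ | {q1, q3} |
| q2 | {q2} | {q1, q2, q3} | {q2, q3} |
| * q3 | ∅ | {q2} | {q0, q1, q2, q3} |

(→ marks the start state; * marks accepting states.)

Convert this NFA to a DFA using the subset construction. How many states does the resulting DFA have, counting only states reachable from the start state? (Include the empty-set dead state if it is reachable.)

8

Start state of the DFA: {q0}.
{q0} --a--> {q1, q3}  [new]
{q0} --b--> {q0, q2}  [new]
{q0} --c--> {q0, q1, q3}  [new]
{q1, q3} --a--> {q0, q1, q3}  [seen]
{q1, q3} --b--> {q2}  [new]
{q1, q3} --c--> {q0, q1, q2, q3}  [new]
{q0, q2} --a--> {q1, q2, q3}  [new]
{q0, q2} --b--> {q0, q1, q2, q3}  [seen]
{q0, q2} --c--> {q0, q1, q2, q3}  [seen]
{q0, q1, q3} --a--> {q0, q1, q3}  [seen]
{q0, q1, q3} --b--> {q0, q2}  [seen]
{q0, q1, q3} --c--> {q0, q1, q2, q3}  [seen]
{q2} --a--> {q2}  [seen]
{q2} --b--> {q1, q2, q3}  [seen]
{q2} --c--> {q2, q3}  [new]
{q0, q1, q2, q3} --a--> {q0, q1, q2, q3}  [seen]
{q0, q1, q2, q3} --b--> {q0, q1, q2, q3}  [seen]
{q0, q1, q2, q3} --c--> {q0, q1, q2, q3}  [seen]
{q1, q2, q3} --a--> {q0, q1, q2, q3}  [seen]
{q1, q2, q3} --b--> {q1, q2, q3}  [seen]
{q1, q2, q3} --c--> {q0, q1, q2, q3}  [seen]
{q2, q3} --a--> {q2}  [seen]
{q2, q3} --b--> {q1, q2, q3}  [seen]
{q2, q3} --c--> {q0, q1, q2, q3}  [seen]
Reachable DFA states: {q0}, {q1, q3}, {q0, q2}, {q0, q1, q3}, {q2}, {q0, q1, q2, q3}, {q1, q2, q3}, {q2, q3}.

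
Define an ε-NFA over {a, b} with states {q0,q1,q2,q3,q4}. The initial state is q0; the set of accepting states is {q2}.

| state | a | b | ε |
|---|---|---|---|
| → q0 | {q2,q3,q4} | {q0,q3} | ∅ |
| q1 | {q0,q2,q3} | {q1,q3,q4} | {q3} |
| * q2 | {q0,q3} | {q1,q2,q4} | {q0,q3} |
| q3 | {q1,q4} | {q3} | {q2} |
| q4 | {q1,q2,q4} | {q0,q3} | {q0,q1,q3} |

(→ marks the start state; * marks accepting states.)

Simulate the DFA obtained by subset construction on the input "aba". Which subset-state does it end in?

{q0,q1,q2,q3,q4}

Start: {q0}.
δ(q0,a) = {q2,q3,q4}.
Union: {q2,q3,q4}.
ε-closure gives {q0,q1,q2,q3,q4}.
After a: {q0,q1,q2,q3,q4}.
δ(q0,b) = {q0,q3}; δ(q1,b) = {q1,q3,q4}; δ(q2,b) = {q1,q2,q4}; δ(q3,b) = {q3}; δ(q4,b) = {q0,q3}.
Union: {q0,q1,q2,q3,q4}.
After b: {q0,q1,q2,q3,q4}.
δ(q0,a) = {q2,q3,q4}; δ(q1,a) = {q0,q2,q3}; δ(q2,a) = {q0,q3}; δ(q3,a) = {q1,q4}; δ(q4,a) = {q1,q2,q4}.
Union: {q0,q1,q2,q3,q4}.
After a: {q0,q1,q2,q3,q4}.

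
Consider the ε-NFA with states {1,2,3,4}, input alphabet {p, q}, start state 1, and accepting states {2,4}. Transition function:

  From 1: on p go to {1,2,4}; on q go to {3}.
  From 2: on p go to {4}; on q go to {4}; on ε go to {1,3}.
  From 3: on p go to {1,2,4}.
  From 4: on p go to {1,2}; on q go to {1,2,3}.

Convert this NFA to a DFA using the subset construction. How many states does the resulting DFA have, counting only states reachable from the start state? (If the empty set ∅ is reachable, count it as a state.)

4

Start state of the DFA: {1} (ε-closure of the NFA start).
{1} --p--> {1,2,3,4}  [new]
{1} --q--> {3}  [new]
{1,2,3,4} --p--> {1,2,3,4}  [seen]
{1,2,3,4} --q--> {1,2,3,4}  [seen]
{3} --p--> {1,2,3,4}  [seen]
{3} --q--> ∅  [new]
∅ --p--> ∅  [seen]
∅ --q--> ∅  [seen]
Reachable DFA states: {1}, {1,2,3,4}, {3}, ∅.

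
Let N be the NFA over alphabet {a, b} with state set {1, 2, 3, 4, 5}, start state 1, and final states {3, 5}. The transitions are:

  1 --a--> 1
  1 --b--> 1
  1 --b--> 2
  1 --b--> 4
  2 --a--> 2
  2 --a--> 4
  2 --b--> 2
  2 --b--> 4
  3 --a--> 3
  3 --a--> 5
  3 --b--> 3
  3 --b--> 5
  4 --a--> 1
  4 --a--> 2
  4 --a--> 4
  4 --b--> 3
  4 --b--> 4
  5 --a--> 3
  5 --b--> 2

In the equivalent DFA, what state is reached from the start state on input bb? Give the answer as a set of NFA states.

{1, 2, 3, 4}

Start: {1}.
δ(1,b) = {1, 2, 4}.
Union: {1, 2, 4}.
After b: {1, 2, 4}.
δ(1,b) = {1, 2, 4}; δ(2,b) = {2, 4}; δ(4,b) = {3, 4}.
Union: {1, 2, 3, 4}.
After b: {1, 2, 3, 4}.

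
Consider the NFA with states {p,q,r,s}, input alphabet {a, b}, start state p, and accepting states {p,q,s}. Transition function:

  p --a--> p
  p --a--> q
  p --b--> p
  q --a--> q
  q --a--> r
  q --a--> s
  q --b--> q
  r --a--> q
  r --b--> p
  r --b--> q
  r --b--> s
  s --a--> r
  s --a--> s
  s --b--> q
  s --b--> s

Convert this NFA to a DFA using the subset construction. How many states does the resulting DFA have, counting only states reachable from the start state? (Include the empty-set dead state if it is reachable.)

Start state of the DFA: {p}.
{p} --a--> {p,q}  [new]
{p} --b--> {p}  [seen]
{p,q} --a--> {p,q,r,s}  [new]
{p,q} --b--> {p,q}  [seen]
{p,q,r,s} --a--> {p,q,r,s}  [seen]
{p,q,r,s} --b--> {p,q,s}  [new]
{p,q,s} --a--> {p,q,r,s}  [seen]
{p,q,s} --b--> {p,q,s}  [seen]
Reachable DFA states: {p}, {p,q}, {p,q,r,s}, {p,q,s}.

4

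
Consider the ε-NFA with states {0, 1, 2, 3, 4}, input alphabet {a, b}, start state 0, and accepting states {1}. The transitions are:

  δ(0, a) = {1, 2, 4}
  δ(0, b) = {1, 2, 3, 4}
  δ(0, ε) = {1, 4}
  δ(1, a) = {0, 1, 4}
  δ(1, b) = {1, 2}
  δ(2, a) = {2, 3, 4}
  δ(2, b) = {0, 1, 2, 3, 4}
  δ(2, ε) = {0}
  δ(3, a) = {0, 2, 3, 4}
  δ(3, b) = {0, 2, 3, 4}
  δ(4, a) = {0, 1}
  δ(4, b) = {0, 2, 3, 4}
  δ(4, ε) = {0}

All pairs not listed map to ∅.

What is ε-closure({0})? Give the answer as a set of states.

Begin with {0}.
0 →ε {1, 4}; add 1, 4.
ε-closure = {0, 1, 4}.

{0, 1, 4}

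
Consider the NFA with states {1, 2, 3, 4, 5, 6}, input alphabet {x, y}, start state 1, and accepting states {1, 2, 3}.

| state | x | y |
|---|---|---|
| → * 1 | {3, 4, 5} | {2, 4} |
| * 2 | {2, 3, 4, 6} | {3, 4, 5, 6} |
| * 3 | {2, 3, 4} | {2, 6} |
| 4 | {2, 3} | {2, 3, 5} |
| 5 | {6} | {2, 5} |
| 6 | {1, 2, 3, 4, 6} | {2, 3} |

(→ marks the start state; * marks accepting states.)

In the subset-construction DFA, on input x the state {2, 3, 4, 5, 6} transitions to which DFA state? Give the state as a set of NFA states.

δ(2,x) = {2, 3, 4, 6}; δ(3,x) = {2, 3, 4}; δ(4,x) = {2, 3}; δ(5,x) = {6}; δ(6,x) = {1, 2, 3, 4, 6}.
Union: {1, 2, 3, 4, 6}.

{1, 2, 3, 4, 6}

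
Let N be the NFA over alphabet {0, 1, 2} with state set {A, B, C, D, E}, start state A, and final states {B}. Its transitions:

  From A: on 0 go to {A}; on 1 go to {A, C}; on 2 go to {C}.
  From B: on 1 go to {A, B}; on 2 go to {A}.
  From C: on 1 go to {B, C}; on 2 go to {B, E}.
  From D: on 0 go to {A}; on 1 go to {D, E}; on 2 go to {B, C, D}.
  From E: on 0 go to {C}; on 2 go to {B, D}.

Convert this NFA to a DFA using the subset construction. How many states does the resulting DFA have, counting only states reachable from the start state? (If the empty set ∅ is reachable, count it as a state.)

Start state of the DFA: {A}.
{A} --0--> {A}  [seen]
{A} --1--> {A, C}  [new]
{A} --2--> {C}  [new]
{A, C} --0--> {A}  [seen]
{A, C} --1--> {A, B, C}  [new]
{A, C} --2--> {B, C, E}  [new]
{C} --0--> ∅  [new]
{C} --1--> {B, C}  [new]
{C} --2--> {B, E}  [new]
{A, B, C} --0--> {A}  [seen]
{A, B, C} --1--> {A, B, C}  [seen]
{A, B, C} --2--> {A, B, C, E}  [new]
{B, C, E} --0--> {C}  [seen]
{B, C, E} --1--> {A, B, C}  [seen]
{B, C, E} --2--> {A, B, D, E}  [new]
∅ --0--> ∅  [seen]
∅ --1--> ∅  [seen]
∅ --2--> ∅  [seen]
{B, C} --0--> ∅  [seen]
{B, C} --1--> {A, B, C}  [seen]
{B, C} --2--> {A, B, E}  [new]
{B, E} --0--> {C}  [seen]
{B, E} --1--> {A, B}  [new]
{B, E} --2--> {A, B, D}  [new]
{A, B, C, E} --0--> {A, C}  [seen]
{A, B, C, E} --1--> {A, B, C}  [seen]
{A, B, C, E} --2--> {A, B, C, D, E}  [new]
{A, B, D, E} --0--> {A, C}  [seen]
{A, B, D, E} --1--> {A, B, C, D, E}  [seen]
{A, B, D, E} --2--> {A, B, C, D}  [new]
{A, B, E} --0--> {A, C}  [seen]
{A, B, E} --1--> {A, B, C}  [seen]
{A, B, E} --2--> {A, B, C, D}  [seen]
{A, B} --0--> {A}  [seen]
{A, B} --1--> {A, B, C}  [seen]
{A, B} --2--> {A, C}  [seen]
{A, B, D} --0--> {A}  [seen]
{A, B, D} --1--> {A, B, C, D, E}  [seen]
{A, B, D} --2--> {A, B, C, D}  [seen]
{A, B, C, D, E} --0--> {A, C}  [seen]
{A, B, C, D, E} --1--> {A, B, C, D, E}  [seen]
{A, B, C, D, E} --2--> {A, B, C, D, E}  [seen]
{A, B, C, D} --0--> {A}  [seen]
{A, B, C, D} --1--> {A, B, C, D, E}  [seen]
{A, B, C, D} --2--> {A, B, C, D, E}  [seen]
Reachable DFA states: {A}, {A, C}, {C}, {A, B, C}, {B, C, E}, ∅, {B, C}, {B, E}, {A, B, C, E}, {A, B, D, E}, {A, B, E}, {A, B}, {A, B, D}, {A, B, C, D, E}, {A, B, C, D}.

15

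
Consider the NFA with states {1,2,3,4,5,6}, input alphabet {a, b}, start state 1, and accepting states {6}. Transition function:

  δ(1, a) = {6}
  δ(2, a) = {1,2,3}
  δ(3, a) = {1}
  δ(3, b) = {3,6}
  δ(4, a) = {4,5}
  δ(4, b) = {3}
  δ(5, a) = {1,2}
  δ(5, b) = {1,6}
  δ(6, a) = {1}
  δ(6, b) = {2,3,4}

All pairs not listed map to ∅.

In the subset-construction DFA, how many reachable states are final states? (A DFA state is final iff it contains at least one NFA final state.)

7

Start state of the DFA: {1}.
{1} --a--> {6}  [new]
{1} --b--> ∅  [new]
{6} --a--> {1}  [seen]
{6} --b--> {2,3,4}  [new]
∅ --a--> ∅  [seen]
∅ --b--> ∅  [seen]
{2,3,4} --a--> {1,2,3,4,5}  [new]
{2,3,4} --b--> {3,6}  [new]
{1,2,3,4,5} --a--> {1,2,3,4,5,6}  [new]
{1,2,3,4,5} --b--> {1,3,6}  [new]
{3,6} --a--> {1}  [seen]
{3,6} --b--> {2,3,4,6}  [new]
{1,2,3,4,5,6} --a--> {1,2,3,4,5,6}  [seen]
{1,2,3,4,5,6} --b--> {1,2,3,4,6}  [new]
{1,3,6} --a--> {1,6}  [new]
{1,3,6} --b--> {2,3,4,6}  [seen]
{2,3,4,6} --a--> {1,2,3,4,5}  [seen]
{2,3,4,6} --b--> {2,3,4,6}  [seen]
{1,2,3,4,6} --a--> {1,2,3,4,5,6}  [seen]
{1,2,3,4,6} --b--> {2,3,4,6}  [seen]
{1,6} --a--> {1,6}  [seen]
{1,6} --b--> {2,3,4}  [seen]
Reachable DFA states: {1}, {6}, ∅, {2,3,4}, {1,2,3,4,5}, {3,6}, {1,2,3,4,5,6}, {1,3,6}, {2,3,4,6}, {1,2,3,4,6}, {1,6}.
Accepting DFA states (contain an NFA accepting state): {6}, {3,6}, {1,2,3,4,5,6}, {1,3,6}, {2,3,4,6}, {1,2,3,4,6}, {1,6}.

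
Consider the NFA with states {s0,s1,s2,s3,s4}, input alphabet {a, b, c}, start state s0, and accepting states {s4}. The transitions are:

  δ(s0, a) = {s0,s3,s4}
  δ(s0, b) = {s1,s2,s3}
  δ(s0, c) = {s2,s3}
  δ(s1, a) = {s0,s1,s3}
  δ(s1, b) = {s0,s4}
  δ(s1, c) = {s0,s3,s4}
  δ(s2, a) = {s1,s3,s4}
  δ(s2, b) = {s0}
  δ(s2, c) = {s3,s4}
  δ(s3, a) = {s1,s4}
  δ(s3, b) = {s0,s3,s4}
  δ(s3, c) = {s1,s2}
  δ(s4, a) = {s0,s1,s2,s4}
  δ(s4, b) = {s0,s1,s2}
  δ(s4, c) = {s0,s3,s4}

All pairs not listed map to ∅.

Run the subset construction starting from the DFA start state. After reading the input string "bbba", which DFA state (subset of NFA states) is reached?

{s0,s1,s2,s3,s4}

Start: {s0}.
δ(s0,b) = {s1,s2,s3}.
Union: {s1,s2,s3}.
After b: {s1,s2,s3}.
δ(s1,b) = {s0,s4}; δ(s2,b) = {s0}; δ(s3,b) = {s0,s3,s4}.
Union: {s0,s3,s4}.
After b: {s0,s3,s4}.
δ(s0,b) = {s1,s2,s3}; δ(s3,b) = {s0,s3,s4}; δ(s4,b) = {s0,s1,s2}.
Union: {s0,s1,s2,s3,s4}.
After b: {s0,s1,s2,s3,s4}.
δ(s0,a) = {s0,s3,s4}; δ(s1,a) = {s0,s1,s3}; δ(s2,a) = {s1,s3,s4}; δ(s3,a) = {s1,s4}; δ(s4,a) = {s0,s1,s2,s4}.
Union: {s0,s1,s2,s3,s4}.
After a: {s0,s1,s2,s3,s4}.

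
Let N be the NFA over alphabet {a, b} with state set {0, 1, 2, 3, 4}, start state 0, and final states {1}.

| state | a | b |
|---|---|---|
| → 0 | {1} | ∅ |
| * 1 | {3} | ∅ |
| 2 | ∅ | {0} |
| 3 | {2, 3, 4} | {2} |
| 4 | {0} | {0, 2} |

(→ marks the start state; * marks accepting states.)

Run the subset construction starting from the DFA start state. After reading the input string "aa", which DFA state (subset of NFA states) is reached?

{3}

Start: {0}.
δ(0,a) = {1}.
Union: {1}.
After a: {1}.
δ(1,a) = {3}.
Union: {3}.
After a: {3}.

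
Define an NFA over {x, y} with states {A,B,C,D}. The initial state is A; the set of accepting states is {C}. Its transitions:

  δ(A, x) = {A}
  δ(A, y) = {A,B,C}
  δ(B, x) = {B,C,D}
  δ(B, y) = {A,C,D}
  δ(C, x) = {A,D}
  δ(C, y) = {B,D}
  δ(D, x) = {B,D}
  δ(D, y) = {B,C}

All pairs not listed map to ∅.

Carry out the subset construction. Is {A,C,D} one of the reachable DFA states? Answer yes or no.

no

Start state of the DFA: {A}.
{A} --x--> {A}  [seen]
{A} --y--> {A,B,C}  [new]
{A,B,C} --x--> {A,B,C,D}  [new]
{A,B,C} --y--> {A,B,C,D}  [seen]
{A,B,C,D} --x--> {A,B,C,D}  [seen]
{A,B,C,D} --y--> {A,B,C,D}  [seen]
Reachable DFA states: {A}, {A,B,C}, {A,B,C,D}.
{A,C,D} is not among them.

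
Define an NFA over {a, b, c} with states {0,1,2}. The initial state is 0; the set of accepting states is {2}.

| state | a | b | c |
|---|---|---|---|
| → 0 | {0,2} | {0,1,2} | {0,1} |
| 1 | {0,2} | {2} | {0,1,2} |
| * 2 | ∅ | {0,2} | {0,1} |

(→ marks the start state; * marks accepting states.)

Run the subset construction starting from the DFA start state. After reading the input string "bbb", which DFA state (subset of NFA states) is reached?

{0,1,2}

Start: {0}.
δ(0,b) = {0,1,2}.
Union: {0,1,2}.
After b: {0,1,2}.
δ(0,b) = {0,1,2}; δ(1,b) = {2}; δ(2,b) = {0,2}.
Union: {0,1,2}.
After b: {0,1,2}.
δ(0,b) = {0,1,2}; δ(1,b) = {2}; δ(2,b) = {0,2}.
Union: {0,1,2}.
After b: {0,1,2}.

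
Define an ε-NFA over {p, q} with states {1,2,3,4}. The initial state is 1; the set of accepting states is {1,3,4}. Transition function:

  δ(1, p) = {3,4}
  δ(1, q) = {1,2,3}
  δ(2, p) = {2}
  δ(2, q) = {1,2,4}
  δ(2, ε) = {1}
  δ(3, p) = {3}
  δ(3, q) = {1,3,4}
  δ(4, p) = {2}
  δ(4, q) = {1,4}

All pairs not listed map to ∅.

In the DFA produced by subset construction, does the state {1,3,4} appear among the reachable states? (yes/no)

yes

Start state of the DFA: {1} (ε-closure of the NFA start).
{1} --p--> {3,4}  [new]
{1} --q--> {1,2,3}  [new]
{3,4} --p--> {1,2,3}  [seen]
{3,4} --q--> {1,3,4}  [new]
{1,2,3} --p--> {1,2,3,4}  [new]
{1,2,3} --q--> {1,2,3,4}  [seen]
{1,3,4} --p--> {1,2,3,4}  [seen]
{1,3,4} --q--> {1,2,3,4}  [seen]
{1,2,3,4} --p--> {1,2,3,4}  [seen]
{1,2,3,4} --q--> {1,2,3,4}  [seen]
Reachable DFA states: {1}, {3,4}, {1,2,3}, {1,3,4}, {1,2,3,4}.
{1,3,4} is among them.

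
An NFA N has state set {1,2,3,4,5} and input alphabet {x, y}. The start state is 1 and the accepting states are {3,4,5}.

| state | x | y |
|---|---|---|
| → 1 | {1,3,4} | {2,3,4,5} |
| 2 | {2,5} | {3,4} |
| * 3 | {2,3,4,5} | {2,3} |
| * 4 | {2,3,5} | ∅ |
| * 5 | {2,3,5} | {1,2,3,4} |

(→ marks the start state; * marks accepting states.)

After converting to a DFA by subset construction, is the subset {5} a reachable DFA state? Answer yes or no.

Start state of the DFA: {1}.
{1} --x--> {1,3,4}  [new]
{1} --y--> {2,3,4,5}  [new]
{1,3,4} --x--> {1,2,3,4,5}  [new]
{1,3,4} --y--> {2,3,4,5}  [seen]
{2,3,4,5} --x--> {2,3,4,5}  [seen]
{2,3,4,5} --y--> {1,2,3,4}  [new]
{1,2,3,4,5} --x--> {1,2,3,4,5}  [seen]
{1,2,3,4,5} --y--> {1,2,3,4,5}  [seen]
{1,2,3,4} --x--> {1,2,3,4,5}  [seen]
{1,2,3,4} --y--> {2,3,4,5}  [seen]
Reachable DFA states: {1}, {1,3,4}, {2,3,4,5}, {1,2,3,4,5}, {1,2,3,4}.
{5} is not among them.

no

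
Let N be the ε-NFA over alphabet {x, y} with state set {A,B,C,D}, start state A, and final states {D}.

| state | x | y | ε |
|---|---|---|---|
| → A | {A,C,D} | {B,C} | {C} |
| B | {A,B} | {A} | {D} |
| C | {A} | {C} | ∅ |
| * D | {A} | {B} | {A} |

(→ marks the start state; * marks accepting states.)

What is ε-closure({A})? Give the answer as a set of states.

Begin with {A}.
A →ε {C}; add C.
ε-closure = {A,C}.

{A,C}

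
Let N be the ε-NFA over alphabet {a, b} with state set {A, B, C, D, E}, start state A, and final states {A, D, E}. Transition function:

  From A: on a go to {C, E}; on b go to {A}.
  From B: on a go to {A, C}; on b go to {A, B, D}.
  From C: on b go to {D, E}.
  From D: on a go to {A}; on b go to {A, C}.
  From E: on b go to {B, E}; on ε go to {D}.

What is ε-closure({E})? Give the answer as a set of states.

Begin with {E}.
E →ε {D}; add D.
ε-closure = {D, E}.

{D, E}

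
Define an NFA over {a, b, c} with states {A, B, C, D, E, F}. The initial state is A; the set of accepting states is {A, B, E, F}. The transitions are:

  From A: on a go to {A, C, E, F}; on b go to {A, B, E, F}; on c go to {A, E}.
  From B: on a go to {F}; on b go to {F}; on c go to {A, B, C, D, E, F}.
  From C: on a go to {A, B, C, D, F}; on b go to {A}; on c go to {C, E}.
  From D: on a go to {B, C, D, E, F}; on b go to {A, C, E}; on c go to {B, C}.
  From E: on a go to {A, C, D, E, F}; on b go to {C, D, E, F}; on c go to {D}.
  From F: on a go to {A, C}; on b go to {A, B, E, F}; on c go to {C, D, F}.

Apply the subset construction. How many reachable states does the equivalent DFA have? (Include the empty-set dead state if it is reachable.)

8

Start state of the DFA: {A}.
{A} --a--> {A, C, E, F}  [new]
{A} --b--> {A, B, E, F}  [new]
{A} --c--> {A, E}  [new]
{A, C, E, F} --a--> {A, B, C, D, E, F}  [new]
{A, C, E, F} --b--> {A, B, C, D, E, F}  [seen]
{A, C, E, F} --c--> {A, C, D, E, F}  [new]
{A, B, E, F} --a--> {A, C, D, E, F}  [seen]
{A, B, E, F} --b--> {A, B, C, D, E, F}  [seen]
{A, B, E, F} --c--> {A, B, C, D, E, F}  [seen]
{A, E} --a--> {A, C, D, E, F}  [seen]
{A, E} --b--> {A, B, C, D, E, F}  [seen]
{A, E} --c--> {A, D, E}  [new]
{A, B, C, D, E, F} --a--> {A, B, C, D, E, F}  [seen]
{A, B, C, D, E, F} --b--> {A, B, C, D, E, F}  [seen]
{A, B, C, D, E, F} --c--> {A, B, C, D, E, F}  [seen]
{A, C, D, E, F} --a--> {A, B, C, D, E, F}  [seen]
{A, C, D, E, F} --b--> {A, B, C, D, E, F}  [seen]
{A, C, D, E, F} --c--> {A, B, C, D, E, F}  [seen]
{A, D, E} --a--> {A, B, C, D, E, F}  [seen]
{A, D, E} --b--> {A, B, C, D, E, F}  [seen]
{A, D, E} --c--> {A, B, C, D, E}  [new]
{A, B, C, D, E} --a--> {A, B, C, D, E, F}  [seen]
{A, B, C, D, E} --b--> {A, B, C, D, E, F}  [seen]
{A, B, C, D, E} --c--> {A, B, C, D, E, F}  [seen]
Reachable DFA states: {A}, {A, C, E, F}, {A, B, E, F}, {A, E}, {A, B, C, D, E, F}, {A, C, D, E, F}, {A, D, E}, {A, B, C, D, E}.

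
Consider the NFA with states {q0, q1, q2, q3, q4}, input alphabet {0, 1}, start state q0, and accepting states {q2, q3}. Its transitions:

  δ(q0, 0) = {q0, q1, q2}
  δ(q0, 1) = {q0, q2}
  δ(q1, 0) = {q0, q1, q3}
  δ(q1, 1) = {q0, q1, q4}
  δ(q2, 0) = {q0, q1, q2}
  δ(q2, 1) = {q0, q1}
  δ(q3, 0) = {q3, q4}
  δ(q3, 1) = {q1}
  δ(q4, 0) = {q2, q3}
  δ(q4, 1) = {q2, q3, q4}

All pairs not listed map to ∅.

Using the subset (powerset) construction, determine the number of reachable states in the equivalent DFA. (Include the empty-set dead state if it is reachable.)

Start state of the DFA: {q0}.
{q0} --0--> {q0, q1, q2}  [new]
{q0} --1--> {q0, q2}  [new]
{q0, q1, q2} --0--> {q0, q1, q2, q3}  [new]
{q0, q1, q2} --1--> {q0, q1, q2, q4}  [new]
{q0, q2} --0--> {q0, q1, q2}  [seen]
{q0, q2} --1--> {q0, q1, q2}  [seen]
{q0, q1, q2, q3} --0--> {q0, q1, q2, q3, q4}  [new]
{q0, q1, q2, q3} --1--> {q0, q1, q2, q4}  [seen]
{q0, q1, q2, q4} --0--> {q0, q1, q2, q3}  [seen]
{q0, q1, q2, q4} --1--> {q0, q1, q2, q3, q4}  [seen]
{q0, q1, q2, q3, q4} --0--> {q0, q1, q2, q3, q4}  [seen]
{q0, q1, q2, q3, q4} --1--> {q0, q1, q2, q3, q4}  [seen]
Reachable DFA states: {q0}, {q0, q1, q2}, {q0, q2}, {q0, q1, q2, q3}, {q0, q1, q2, q4}, {q0, q1, q2, q3, q4}.

6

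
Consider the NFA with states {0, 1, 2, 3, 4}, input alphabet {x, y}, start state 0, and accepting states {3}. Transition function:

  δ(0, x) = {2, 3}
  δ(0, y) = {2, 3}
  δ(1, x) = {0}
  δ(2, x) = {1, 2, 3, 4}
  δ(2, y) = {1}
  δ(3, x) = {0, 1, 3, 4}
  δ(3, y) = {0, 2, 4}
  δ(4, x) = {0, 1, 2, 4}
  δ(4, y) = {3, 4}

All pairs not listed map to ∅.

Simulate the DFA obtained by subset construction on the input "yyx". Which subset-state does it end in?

{0, 1, 2, 3, 4}

Start: {0}.
δ(0,y) = {2, 3}.
Union: {2, 3}.
After y: {2, 3}.
δ(2,y) = {1}; δ(3,y) = {0, 2, 4}.
Union: {0, 1, 2, 4}.
After y: {0, 1, 2, 4}.
δ(0,x) = {2, 3}; δ(1,x) = {0}; δ(2,x) = {1, 2, 3, 4}; δ(4,x) = {0, 1, 2, 4}.
Union: {0, 1, 2, 3, 4}.
After x: {0, 1, 2, 3, 4}.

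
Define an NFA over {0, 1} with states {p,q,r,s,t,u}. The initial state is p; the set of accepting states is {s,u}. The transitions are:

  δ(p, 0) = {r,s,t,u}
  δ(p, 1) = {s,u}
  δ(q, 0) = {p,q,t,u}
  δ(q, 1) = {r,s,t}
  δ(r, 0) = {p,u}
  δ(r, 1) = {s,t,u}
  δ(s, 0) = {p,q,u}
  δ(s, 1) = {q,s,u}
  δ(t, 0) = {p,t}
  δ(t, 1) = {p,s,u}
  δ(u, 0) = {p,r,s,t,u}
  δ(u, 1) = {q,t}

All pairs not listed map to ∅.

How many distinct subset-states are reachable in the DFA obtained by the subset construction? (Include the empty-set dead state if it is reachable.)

Start state of the DFA: {p}.
{p} --0--> {r,s,t,u}  [new]
{p} --1--> {s,u}  [new]
{r,s,t,u} --0--> {p,q,r,s,t,u}  [new]
{r,s,t,u} --1--> {p,q,s,t,u}  [new]
{s,u} --0--> {p,q,r,s,t,u}  [seen]
{s,u} --1--> {q,s,t,u}  [new]
{p,q,r,s,t,u} --0--> {p,q,r,s,t,u}  [seen]
{p,q,r,s,t,u} --1--> {p,q,r,s,t,u}  [seen]
{p,q,s,t,u} --0--> {p,q,r,s,t,u}  [seen]
{p,q,s,t,u} --1--> {p,q,r,s,t,u}  [seen]
{q,s,t,u} --0--> {p,q,r,s,t,u}  [seen]
{q,s,t,u} --1--> {p,q,r,s,t,u}  [seen]
Reachable DFA states: {p}, {r,s,t,u}, {s,u}, {p,q,r,s,t,u}, {p,q,s,t,u}, {q,s,t,u}.

6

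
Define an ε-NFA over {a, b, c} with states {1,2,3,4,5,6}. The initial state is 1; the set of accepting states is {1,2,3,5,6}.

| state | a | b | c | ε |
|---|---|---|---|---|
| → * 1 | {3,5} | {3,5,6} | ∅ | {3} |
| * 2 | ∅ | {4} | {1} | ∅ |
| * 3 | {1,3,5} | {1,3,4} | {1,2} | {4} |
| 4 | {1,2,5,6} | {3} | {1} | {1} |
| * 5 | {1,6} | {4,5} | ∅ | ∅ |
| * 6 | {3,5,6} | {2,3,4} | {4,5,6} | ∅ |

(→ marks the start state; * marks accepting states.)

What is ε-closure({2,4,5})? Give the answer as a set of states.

{1,2,3,4,5}

Begin with {2,4,5}.
4 →ε {1}; add 1.
1 →ε {3}; add 3.
ε-closure = {1,2,3,4,5}.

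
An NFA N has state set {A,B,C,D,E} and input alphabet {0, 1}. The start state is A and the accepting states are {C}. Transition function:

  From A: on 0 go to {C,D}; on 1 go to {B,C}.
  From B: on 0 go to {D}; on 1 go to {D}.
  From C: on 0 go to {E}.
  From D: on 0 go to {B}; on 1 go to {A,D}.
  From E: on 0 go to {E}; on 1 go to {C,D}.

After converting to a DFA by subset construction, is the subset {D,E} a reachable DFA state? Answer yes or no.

yes

Start state of the DFA: {A}.
{A} --0--> {C,D}  [new]
{A} --1--> {B,C}  [new]
{C,D} --0--> {B,E}  [new]
{C,D} --1--> {A,D}  [new]
{B,C} --0--> {D,E}  [new]
{B,C} --1--> {D}  [new]
{B,E} --0--> {D,E}  [seen]
{B,E} --1--> {C,D}  [seen]
{A,D} --0--> {B,C,D}  [new]
{A,D} --1--> {A,B,C,D}  [new]
{D,E} --0--> {B,E}  [seen]
{D,E} --1--> {A,C,D}  [new]
{D} --0--> {B}  [new]
{D} --1--> {A,D}  [seen]
{B,C,D} --0--> {B,D,E}  [new]
{B,C,D} --1--> {A,D}  [seen]
{A,B,C,D} --0--> {B,C,D,E}  [new]
{A,B,C,D} --1--> {A,B,C,D}  [seen]
{A,C,D} --0--> {B,C,D,E}  [seen]
{A,C,D} --1--> {A,B,C,D}  [seen]
{B} --0--> {D}  [seen]
{B} --1--> {D}  [seen]
{B,D,E} --0--> {B,D,E}  [seen]
{B,D,E} --1--> {A,C,D}  [seen]
{B,C,D,E} --0--> {B,D,E}  [seen]
{B,C,D,E} --1--> {A,C,D}  [seen]
Reachable DFA states: {A}, {C,D}, {B,C}, {B,E}, {A,D}, {D,E}, {D}, {B,C,D}, {A,B,C,D}, {A,C,D}, {B}, {B,D,E}, {B,C,D,E}.
{D,E} is among them.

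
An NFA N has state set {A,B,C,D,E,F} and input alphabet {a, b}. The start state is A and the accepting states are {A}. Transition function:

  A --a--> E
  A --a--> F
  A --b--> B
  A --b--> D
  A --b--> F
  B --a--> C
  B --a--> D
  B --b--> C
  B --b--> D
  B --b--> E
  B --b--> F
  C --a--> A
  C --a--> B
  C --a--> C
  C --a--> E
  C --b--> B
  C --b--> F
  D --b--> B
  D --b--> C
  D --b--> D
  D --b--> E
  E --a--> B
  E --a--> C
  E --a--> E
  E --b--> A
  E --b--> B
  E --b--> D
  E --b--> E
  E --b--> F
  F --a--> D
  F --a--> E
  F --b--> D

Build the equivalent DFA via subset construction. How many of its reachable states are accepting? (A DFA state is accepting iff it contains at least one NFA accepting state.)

5

Start state of the DFA: {A}.
{A} --a--> {E,F}  [new]
{A} --b--> {B,D,F}  [new]
{E,F} --a--> {B,C,D,E}  [new]
{E,F} --b--> {A,B,D,E,F}  [new]
{B,D,F} --a--> {C,D,E}  [new]
{B,D,F} --b--> {B,C,D,E,F}  [new]
{B,C,D,E} --a--> {A,B,C,D,E}  [new]
{B,C,D,E} --b--> {A,B,C,D,E,F}  [new]
{A,B,D,E,F} --a--> {B,C,D,E,F}  [seen]
{A,B,D,E,F} --b--> {A,B,C,D,E,F}  [seen]
{C,D,E} --a--> {A,B,C,E}  [new]
{C,D,E} --b--> {A,B,C,D,E,F}  [seen]
{B,C,D,E,F} --a--> {A,B,C,D,E}  [seen]
{B,C,D,E,F} --b--> {A,B,C,D,E,F}  [seen]
{A,B,C,D,E} --a--> {A,B,C,D,E,F}  [seen]
{A,B,C,D,E} --b--> {A,B,C,D,E,F}  [seen]
{A,B,C,D,E,F} --a--> {A,B,C,D,E,F}  [seen]
{A,B,C,D,E,F} --b--> {A,B,C,D,E,F}  [seen]
{A,B,C,E} --a--> {A,B,C,D,E,F}  [seen]
{A,B,C,E} --b--> {A,B,C,D,E,F}  [seen]
Reachable DFA states: {A}, {E,F}, {B,D,F}, {B,C,D,E}, {A,B,D,E,F}, {C,D,E}, {B,C,D,E,F}, {A,B,C,D,E}, {A,B,C,D,E,F}, {A,B,C,E}.
Accepting DFA states (contain an NFA accepting state): {A}, {A,B,D,E,F}, {A,B,C,D,E}, {A,B,C,D,E,F}, {A,B,C,E}.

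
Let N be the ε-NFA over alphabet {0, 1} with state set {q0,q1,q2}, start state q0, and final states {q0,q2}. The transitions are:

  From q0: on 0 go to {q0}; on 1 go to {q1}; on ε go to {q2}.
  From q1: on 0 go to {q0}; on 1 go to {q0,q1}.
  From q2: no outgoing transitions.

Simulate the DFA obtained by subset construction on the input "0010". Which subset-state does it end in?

{q0,q2}

Start: {q0,q2}.
δ(q0,0) = {q0}; δ(q2,0) = ∅.
Union: {q0}.
ε-closure gives {q0,q2}.
After 0: {q0,q2}.
δ(q0,0) = {q0}; δ(q2,0) = ∅.
Union: {q0}.
ε-closure gives {q0,q2}.
After 0: {q0,q2}.
δ(q0,1) = {q1}; δ(q2,1) = ∅.
Union: {q1}.
After 1: {q1}.
δ(q1,0) = {q0}.
Union: {q0}.
ε-closure gives {q0,q2}.
After 0: {q0,q2}.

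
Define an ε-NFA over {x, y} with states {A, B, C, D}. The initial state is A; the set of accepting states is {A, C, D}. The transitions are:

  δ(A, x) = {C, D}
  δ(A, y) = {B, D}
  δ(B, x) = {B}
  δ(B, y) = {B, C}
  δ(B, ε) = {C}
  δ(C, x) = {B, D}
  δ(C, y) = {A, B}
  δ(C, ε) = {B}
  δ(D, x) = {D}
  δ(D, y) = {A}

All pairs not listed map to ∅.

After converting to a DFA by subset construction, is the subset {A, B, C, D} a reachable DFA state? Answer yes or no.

yes

Start state of the DFA: {A} (ε-closure of the NFA start).
{A} --x--> {B, C, D}  [new]
{A} --y--> {B, C, D}  [seen]
{B, C, D} --x--> {B, C, D}  [seen]
{B, C, D} --y--> {A, B, C}  [new]
{A, B, C} --x--> {B, C, D}  [seen]
{A, B, C} --y--> {A, B, C, D}  [new]
{A, B, C, D} --x--> {B, C, D}  [seen]
{A, B, C, D} --y--> {A, B, C, D}  [seen]
Reachable DFA states: {A}, {B, C, D}, {A, B, C}, {A, B, C, D}.
{A, B, C, D} is among them.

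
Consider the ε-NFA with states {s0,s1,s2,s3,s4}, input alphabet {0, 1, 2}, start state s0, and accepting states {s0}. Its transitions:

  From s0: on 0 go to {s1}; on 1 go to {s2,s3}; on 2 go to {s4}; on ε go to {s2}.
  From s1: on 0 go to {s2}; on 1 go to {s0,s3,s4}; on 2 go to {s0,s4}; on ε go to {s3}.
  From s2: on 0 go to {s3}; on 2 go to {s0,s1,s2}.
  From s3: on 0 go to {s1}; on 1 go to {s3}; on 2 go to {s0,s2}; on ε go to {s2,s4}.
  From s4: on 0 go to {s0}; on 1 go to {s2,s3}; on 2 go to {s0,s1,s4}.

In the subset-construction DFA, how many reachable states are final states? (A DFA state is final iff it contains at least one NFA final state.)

Start state of the DFA: {s0,s2} (ε-closure of the NFA start).
{s0,s2} --0--> {s1,s2,s3,s4}  [new]
{s0,s2} --1--> {s2,s3,s4}  [new]
{s0,s2} --2--> {s0,s1,s2,s3,s4}  [new]
{s1,s2,s3,s4} --0--> {s0,s1,s2,s3,s4}  [seen]
{s1,s2,s3,s4} --1--> {s0,s2,s3,s4}  [new]
{s1,s2,s3,s4} --2--> {s0,s1,s2,s3,s4}  [seen]
{s2,s3,s4} --0--> {s0,s1,s2,s3,s4}  [seen]
{s2,s3,s4} --1--> {s2,s3,s4}  [seen]
{s2,s3,s4} --2--> {s0,s1,s2,s3,s4}  [seen]
{s0,s1,s2,s3,s4} --0--> {s0,s1,s2,s3,s4}  [seen]
{s0,s1,s2,s3,s4} --1--> {s0,s2,s3,s4}  [seen]
{s0,s1,s2,s3,s4} --2--> {s0,s1,s2,s3,s4}  [seen]
{s0,s2,s3,s4} --0--> {s0,s1,s2,s3,s4}  [seen]
{s0,s2,s3,s4} --1--> {s2,s3,s4}  [seen]
{s0,s2,s3,s4} --2--> {s0,s1,s2,s3,s4}  [seen]
Reachable DFA states: {s0,s2}, {s1,s2,s3,s4}, {s2,s3,s4}, {s0,s1,s2,s3,s4}, {s0,s2,s3,s4}.
Accepting DFA states (contain an NFA accepting state): {s0,s2}, {s0,s1,s2,s3,s4}, {s0,s2,s3,s4}.

3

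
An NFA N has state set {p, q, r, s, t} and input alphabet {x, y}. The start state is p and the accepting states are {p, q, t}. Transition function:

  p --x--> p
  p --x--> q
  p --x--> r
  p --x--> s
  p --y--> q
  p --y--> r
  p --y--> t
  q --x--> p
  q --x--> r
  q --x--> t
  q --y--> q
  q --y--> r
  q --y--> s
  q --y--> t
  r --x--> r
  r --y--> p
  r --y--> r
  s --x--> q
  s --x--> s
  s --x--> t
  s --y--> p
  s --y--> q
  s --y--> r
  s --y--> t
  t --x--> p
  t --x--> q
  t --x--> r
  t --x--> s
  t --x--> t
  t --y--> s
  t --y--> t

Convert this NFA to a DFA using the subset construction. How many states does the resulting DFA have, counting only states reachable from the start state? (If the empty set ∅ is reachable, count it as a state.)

4

Start state of the DFA: {p}.
{p} --x--> {p, q, r, s}  [new]
{p} --y--> {q, r, t}  [new]
{p, q, r, s} --x--> {p, q, r, s, t}  [new]
{p, q, r, s} --y--> {p, q, r, s, t}  [seen]
{q, r, t} --x--> {p, q, r, s, t}  [seen]
{q, r, t} --y--> {p, q, r, s, t}  [seen]
{p, q, r, s, t} --x--> {p, q, r, s, t}  [seen]
{p, q, r, s, t} --y--> {p, q, r, s, t}  [seen]
Reachable DFA states: {p}, {p, q, r, s}, {q, r, t}, {p, q, r, s, t}.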